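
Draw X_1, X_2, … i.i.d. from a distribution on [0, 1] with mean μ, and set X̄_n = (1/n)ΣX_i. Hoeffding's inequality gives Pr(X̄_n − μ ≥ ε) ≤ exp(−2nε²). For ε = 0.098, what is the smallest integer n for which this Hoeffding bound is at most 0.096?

123

Require exp(−2nε²) ≤ 0.096, i.e. 2nε² ≥ ln(1/0.096) = 2.343407.
So n ≥ 2.343407 / (2·0.098²) = 122.002.
The smallest integer n is 123.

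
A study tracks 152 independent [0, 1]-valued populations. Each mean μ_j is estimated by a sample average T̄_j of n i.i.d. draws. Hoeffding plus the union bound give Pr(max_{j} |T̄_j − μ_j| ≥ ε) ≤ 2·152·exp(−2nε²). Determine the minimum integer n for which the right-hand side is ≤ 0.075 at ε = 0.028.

Need 2·152·exp(−2nε²) ≤ 0.075, i.e. exp(−2nε²) ≤ 0.075/304.
So 2nε² ≥ ln(304/0.075) = 8.307295.
Hence n ≥ 8.307295/(2·0.028²) = 5298.020.
The smallest integer n is 5299.

5299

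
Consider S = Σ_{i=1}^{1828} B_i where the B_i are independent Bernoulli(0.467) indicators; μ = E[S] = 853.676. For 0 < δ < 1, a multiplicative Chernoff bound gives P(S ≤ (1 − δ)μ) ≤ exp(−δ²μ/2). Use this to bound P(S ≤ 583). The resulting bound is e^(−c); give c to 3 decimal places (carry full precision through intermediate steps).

42.912

Write 583 = (1 − δ)μ, so δ = 1 − 583/853.676 = 0.3170711…
Then the exponent is δ²μ/2 = (μ − 583)²/(2μ) = 42.911770.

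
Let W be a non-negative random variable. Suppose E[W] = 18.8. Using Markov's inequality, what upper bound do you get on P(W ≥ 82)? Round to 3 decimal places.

Markov's inequality: for a non-negative random variable, P(W ≥ a) ≤ E[W]/a.
Here E[W] = 18.8 and a = 82, so the bound is 18.8/82 = 0.2293.

0.229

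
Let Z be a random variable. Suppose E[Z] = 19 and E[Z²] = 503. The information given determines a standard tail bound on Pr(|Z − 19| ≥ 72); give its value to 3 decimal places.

The first two moments determine the variance, so Chebyshev's inequality is the sharpest standard bound available.
Var(Z) = E[Z²] − (E[Z])² = 503 − 361 = 142.
Chebyshev's inequality: Pr(|Z − μ| ≥ t) ≤ Var(Z)/t² = 142/5184 = 0.0274.

0.027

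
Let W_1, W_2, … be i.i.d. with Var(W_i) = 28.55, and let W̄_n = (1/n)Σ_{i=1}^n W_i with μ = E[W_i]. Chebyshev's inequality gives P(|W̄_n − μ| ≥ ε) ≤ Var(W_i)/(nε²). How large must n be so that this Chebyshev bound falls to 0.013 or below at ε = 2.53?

344

Require 28.55/(n·2.53²) ≤ 0.013, i.e. n ≥ 28.55/(0.013·2.53²) = 343.101.
The smallest integer n is 344.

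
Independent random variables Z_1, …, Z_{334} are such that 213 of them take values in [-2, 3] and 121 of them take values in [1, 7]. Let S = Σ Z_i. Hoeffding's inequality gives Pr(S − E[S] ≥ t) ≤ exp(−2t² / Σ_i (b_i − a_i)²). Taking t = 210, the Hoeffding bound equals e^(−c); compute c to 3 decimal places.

Σ(b_i − a_i)² = 213·5² + 121·6² = 9681.
c = 2t² / 9681 = 2·210² / 9681 = 9.1106.

9.111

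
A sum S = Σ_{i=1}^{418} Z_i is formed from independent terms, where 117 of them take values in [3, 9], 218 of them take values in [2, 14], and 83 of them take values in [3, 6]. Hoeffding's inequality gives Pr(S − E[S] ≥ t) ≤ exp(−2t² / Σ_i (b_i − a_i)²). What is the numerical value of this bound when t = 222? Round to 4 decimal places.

0.0664

Σ(b_i − a_i)² = 117·6² + 218·12² + 83·3² = 36351.
Exponent = 2·222² / 36351 = 2.71156.
Bound = exp(−2.71156) = 0.06643.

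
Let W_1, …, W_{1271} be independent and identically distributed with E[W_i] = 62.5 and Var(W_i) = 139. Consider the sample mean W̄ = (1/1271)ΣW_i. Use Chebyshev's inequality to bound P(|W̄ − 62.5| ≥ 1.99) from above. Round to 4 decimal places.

0.0276

Var(W̄) = Var(W_i)/n = 139/1271 = 0.10936.
Chebyshev: P(|W̄ − 62.5| ≥ 1.99) ≤ Var(W̄)/(1.99)² = 139/(1271·1.99²) = 0.0276.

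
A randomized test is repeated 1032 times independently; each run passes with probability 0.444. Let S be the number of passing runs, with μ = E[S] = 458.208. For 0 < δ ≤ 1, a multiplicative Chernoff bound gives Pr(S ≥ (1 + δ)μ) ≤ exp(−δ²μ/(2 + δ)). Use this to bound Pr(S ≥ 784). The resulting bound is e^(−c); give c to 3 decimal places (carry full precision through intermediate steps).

Write 784 = (1 + δ)μ, so δ = 784/458.208 − 1 = 0.7110133…
Then the exponent is δ²μ/(2 + δ) = (784 − μ)² / (μ·(2 + δ)) = 85.444972.

85.445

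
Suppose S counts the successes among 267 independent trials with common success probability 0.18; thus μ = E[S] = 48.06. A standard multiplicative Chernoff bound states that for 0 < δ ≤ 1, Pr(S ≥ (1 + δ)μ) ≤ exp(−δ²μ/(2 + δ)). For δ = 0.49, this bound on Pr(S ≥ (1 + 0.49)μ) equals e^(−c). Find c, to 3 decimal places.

4.634

c = δ²μ/(2 + δ) = 0.49²·48.06/(2 + 0.49) = 4.6342.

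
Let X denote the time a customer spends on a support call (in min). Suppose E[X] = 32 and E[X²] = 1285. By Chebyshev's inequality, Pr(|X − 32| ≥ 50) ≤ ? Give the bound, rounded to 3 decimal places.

Var(X) = E[X²] − (E[X])² = 1285 − 1024 = 261.
Chebyshev's inequality: Pr(|X − μ| ≥ t) ≤ Var(X)/t² = 261/2500 = 0.1044.

0.104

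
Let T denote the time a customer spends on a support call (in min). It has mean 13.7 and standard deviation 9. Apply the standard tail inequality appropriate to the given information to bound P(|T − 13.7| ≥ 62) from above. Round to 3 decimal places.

Mean and variance are known, so Chebyshev's inequality applies.
Chebyshev: P(|T − μ| ≥ t) ≤ Var(T)/t².
Var(T) = σ² = 9² = 81.
Bound = 81 / 3844 = 0.0211.

0.021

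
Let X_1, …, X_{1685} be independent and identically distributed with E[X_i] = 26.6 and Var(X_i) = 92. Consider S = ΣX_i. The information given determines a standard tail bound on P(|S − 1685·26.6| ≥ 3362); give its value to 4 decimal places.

0.0137

With mean and variance of each term known, Chebyshev's inequality bounds the deviation of the sum (or sample mean).
Var(S) = n·Var(X_i) = 1685·92 = 155020.
Chebyshev: P(|S − 1685·26.6| ≥ 3362) ≤ Var(S)/3362² = 155020/11303044 = 0.0137.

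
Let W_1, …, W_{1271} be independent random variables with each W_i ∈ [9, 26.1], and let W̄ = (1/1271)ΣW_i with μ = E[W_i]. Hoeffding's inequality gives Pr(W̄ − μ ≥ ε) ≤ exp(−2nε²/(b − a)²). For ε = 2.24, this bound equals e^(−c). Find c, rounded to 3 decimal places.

c = 2nε²/(b − a)² = 2·1271·2.24² / 17.1² = 43.6194.

43.619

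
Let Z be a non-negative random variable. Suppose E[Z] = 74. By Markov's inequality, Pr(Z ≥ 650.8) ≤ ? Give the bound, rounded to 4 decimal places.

Markov's inequality: for a non-negative random variable, Pr(Z ≥ a) ≤ E[Z]/a.
Here E[Z] = 74 and a = 650.8, so the bound is 74/650.8 = 0.1137.

0.1137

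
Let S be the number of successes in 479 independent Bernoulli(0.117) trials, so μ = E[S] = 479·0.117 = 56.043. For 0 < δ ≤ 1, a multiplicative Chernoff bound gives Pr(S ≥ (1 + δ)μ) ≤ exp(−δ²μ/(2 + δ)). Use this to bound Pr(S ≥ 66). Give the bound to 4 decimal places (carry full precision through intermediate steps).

0.4438

Write 66 = (1 + δ)μ, so δ = 66/56.043 − 1 = 0.1776671…
Then the exponent is δ²μ/(2 + δ) = (66 − μ)² / (μ·(2 + δ)) = 0.812352.
Bound = exp(−0.812352) = 0.44381.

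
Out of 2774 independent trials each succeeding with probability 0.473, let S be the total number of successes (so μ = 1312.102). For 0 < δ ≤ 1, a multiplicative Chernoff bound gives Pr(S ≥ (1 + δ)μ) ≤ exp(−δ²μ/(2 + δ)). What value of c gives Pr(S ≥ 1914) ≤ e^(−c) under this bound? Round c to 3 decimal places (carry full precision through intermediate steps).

Write 1914 = (1 + δ)μ, so δ = 1914/1312.102 − 1 = 0.4587281…
Then the exponent is δ²μ/(2 + δ) = (1914 − μ)² / (μ·(2 + δ)) = 112.296884.

112.297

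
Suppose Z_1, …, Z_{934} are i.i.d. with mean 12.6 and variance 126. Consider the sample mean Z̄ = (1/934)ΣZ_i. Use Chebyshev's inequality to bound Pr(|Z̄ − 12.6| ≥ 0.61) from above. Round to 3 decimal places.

Var(Z̄) = Var(Z_i)/n = 126/934 = 0.1349.
Chebyshev: Pr(|Z̄ − 12.6| ≥ 0.61) ≤ Var(Z̄)/(0.61)² = 126/(934·0.61²) = 0.3625.

0.363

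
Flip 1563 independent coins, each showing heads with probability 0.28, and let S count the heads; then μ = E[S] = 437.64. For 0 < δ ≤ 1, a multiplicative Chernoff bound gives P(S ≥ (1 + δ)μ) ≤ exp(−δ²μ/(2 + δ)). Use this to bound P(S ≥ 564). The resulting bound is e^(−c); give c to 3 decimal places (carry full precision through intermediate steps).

Write 564 = (1 + δ)μ, so δ = 564/437.64 − 1 = 0.2887305…
Then the exponent is δ²μ/(2 + δ) = (564 − μ)² / (μ·(2 + δ)) = 15.940707.

15.941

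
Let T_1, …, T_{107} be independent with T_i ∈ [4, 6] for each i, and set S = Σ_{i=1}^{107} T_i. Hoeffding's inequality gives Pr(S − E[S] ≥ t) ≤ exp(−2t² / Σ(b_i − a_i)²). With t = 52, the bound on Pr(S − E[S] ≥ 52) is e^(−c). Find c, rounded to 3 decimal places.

Σ(b_i − a_i)² = 107·(2)² = 428.
c = 2t²/428 = 2·52²/428 = 12.6355.

12.636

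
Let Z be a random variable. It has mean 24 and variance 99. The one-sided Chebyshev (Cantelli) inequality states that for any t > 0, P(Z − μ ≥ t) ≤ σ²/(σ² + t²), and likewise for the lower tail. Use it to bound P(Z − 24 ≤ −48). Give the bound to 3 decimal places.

Here σ² = 99 and t = 48, so σ² + t² = 2403.
Cantelli's bound: 99/2403 = 0.0412.

0.041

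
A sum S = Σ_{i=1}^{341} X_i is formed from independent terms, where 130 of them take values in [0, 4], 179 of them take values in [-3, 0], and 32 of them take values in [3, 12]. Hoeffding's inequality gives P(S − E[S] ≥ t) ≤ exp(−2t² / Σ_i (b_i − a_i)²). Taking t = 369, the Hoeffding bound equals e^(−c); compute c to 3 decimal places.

43.343

Σ(b_i − a_i)² = 130·4² + 179·3² + 32·9² = 6283.
c = 2t² / 6283 = 2·369² / 6283 = 43.3427.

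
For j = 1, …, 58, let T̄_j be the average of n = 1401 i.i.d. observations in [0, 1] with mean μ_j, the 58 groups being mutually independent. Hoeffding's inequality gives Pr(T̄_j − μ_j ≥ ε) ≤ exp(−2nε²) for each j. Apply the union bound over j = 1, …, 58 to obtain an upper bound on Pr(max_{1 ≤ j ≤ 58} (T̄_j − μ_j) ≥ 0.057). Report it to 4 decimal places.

Per-experiment Hoeffding bound: exp(−2·1401·0.057²) = exp(−9.10370) = 0.00011125.
Union bound over 58 events: 58·0.00011125 = 0.00645.

0.0065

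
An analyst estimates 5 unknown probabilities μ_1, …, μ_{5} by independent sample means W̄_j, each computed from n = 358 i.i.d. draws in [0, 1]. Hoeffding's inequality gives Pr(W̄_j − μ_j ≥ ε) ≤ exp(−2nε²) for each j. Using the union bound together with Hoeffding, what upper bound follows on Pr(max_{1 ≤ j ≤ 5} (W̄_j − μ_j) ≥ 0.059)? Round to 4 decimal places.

0.4136

Per-experiment Hoeffding bound: exp(−2·358·0.059²) = exp(−2.49240) = 0.082712.
Union bound over 5 events: 5·0.082712 = 0.41356.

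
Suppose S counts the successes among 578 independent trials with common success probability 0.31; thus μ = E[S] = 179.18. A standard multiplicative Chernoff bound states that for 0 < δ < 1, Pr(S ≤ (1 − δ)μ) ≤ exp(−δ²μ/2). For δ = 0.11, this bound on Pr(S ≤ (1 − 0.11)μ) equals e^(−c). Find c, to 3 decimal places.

1.084

c = δ²μ/2 = 0.11²·179.18/2 = 1.0840.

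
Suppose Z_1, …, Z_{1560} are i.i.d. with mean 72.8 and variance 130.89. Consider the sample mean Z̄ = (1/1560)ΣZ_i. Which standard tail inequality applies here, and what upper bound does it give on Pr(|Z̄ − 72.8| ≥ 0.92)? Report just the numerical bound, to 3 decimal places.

With mean and variance of each term known, Chebyshev's inequality bounds the deviation of the sum (or sample mean).
Var(Z̄) = Var(Z_i)/n = 130.89/1560 = 0.083904.
Chebyshev: Pr(|Z̄ − 72.8| ≥ 0.92) ≤ Var(Z̄)/(0.92)² = 130.89/(1560·0.92²) = 0.0991.

0.099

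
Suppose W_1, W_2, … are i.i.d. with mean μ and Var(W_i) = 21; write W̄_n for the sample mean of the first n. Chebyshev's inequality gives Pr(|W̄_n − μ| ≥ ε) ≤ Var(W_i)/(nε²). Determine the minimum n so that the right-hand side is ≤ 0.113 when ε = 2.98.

Require 21/(n·2.98²) ≤ 0.113, i.e. n ≥ 21/(0.113·2.98²) = 20.927.
The smallest integer n is 21.

21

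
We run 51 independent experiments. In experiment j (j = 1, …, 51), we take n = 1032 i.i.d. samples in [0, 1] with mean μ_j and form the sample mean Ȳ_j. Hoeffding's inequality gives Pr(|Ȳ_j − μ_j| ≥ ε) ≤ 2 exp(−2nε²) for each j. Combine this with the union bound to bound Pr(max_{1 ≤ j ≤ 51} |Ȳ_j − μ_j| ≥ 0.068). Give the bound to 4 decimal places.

0.0073

Per-experiment Hoeffding bound: 2·exp(−2·1032·0.068²) = 2·exp(−9.54394) = 0.00014327.
Union bound over 51 events: 51·0.00014327 = 0.00731.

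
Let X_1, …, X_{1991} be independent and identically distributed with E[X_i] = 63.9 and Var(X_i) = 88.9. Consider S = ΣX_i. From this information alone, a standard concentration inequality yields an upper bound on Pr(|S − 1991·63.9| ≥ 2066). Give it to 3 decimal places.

0.041

With mean and variance of each term known, Chebyshev's inequality bounds the deviation of the sum (or sample mean).
Var(S) = n·Var(X_i) = 1991·88.9 = 176999.9.
Chebyshev: Pr(|S − 1991·63.9| ≥ 2066) ≤ Var(S)/2066² = 176999.9/4268356 = 0.0415.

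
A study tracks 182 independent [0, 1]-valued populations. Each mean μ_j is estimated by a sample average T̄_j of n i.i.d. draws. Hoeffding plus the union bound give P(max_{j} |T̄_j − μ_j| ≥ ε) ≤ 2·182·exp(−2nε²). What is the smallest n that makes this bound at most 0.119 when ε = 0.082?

Need 2·182·exp(−2nε²) ≤ 0.119, i.e. exp(−2nε²) ≤ 0.119/364.
So 2nε² ≥ ln(364/0.119) = 8.025786.
Hence n ≥ 8.025786/(2·0.082²) = 596.801.
The smallest integer n is 597.

597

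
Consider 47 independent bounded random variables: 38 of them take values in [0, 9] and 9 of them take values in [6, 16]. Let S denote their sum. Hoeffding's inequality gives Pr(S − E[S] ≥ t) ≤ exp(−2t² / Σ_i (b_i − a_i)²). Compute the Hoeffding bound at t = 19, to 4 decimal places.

0.8340

Σ(b_i − a_i)² = 38·9² + 9·10² = 3978.
Exponent = 2·19² / 3978 = 0.18150.
Bound = exp(−0.18150) = 0.83402.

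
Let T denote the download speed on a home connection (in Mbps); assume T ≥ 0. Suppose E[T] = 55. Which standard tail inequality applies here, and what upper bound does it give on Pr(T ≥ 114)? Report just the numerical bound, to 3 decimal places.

0.482

Only the mean of a non-negative variable is known, so Markov's inequality is the applicable tail bound.
Markov's inequality: for a non-negative random variable, Pr(T ≥ a) ≤ E[T]/a.
Here E[T] = 55 and a = 114, so the bound is 55/114 = 0.4825.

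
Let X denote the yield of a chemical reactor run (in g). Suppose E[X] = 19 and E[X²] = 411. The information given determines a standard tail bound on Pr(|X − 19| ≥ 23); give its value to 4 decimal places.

0.0945

The first two moments determine the variance, so Chebyshev's inequality is the sharpest standard bound available.
Var(X) = E[X²] − (E[X])² = 411 − 361 = 50.
Chebyshev's inequality: Pr(|X − μ| ≥ t) ≤ Var(X)/t² = 50/529 = 0.0945.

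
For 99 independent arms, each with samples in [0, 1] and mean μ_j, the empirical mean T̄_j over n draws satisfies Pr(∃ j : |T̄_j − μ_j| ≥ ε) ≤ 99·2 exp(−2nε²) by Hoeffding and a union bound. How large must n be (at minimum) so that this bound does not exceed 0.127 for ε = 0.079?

589

Need 2·99·exp(−2nε²) ≤ 0.127, i.e. exp(−2nε²) ≤ 0.127/198.
So 2nε² ≥ ln(198/0.127) = 7.351835.
Hence n ≥ 7.351835/(2·0.079²) = 588.995.
The smallest integer n is 589.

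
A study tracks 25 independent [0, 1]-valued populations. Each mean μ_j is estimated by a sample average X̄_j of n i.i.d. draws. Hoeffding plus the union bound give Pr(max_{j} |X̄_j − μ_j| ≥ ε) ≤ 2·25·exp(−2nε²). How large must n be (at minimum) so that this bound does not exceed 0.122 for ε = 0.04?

Need 2·25·exp(−2nε²) ≤ 0.122, i.e. exp(−2nε²) ≤ 0.122/50.
So 2nε² ≥ ln(50/0.122) = 6.015757.
Hence n ≥ 6.015757/(2·0.04²) = 1879.924.
The smallest integer n is 1880.

1880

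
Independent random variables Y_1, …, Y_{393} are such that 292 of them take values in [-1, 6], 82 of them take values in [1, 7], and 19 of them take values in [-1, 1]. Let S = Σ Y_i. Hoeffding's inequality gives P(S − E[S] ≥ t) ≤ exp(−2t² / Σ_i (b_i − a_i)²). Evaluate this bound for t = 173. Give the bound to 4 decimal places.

0.0317

Σ(b_i − a_i)² = 292·7² + 82·6² + 19·2² = 17336.
Exponent = 2·173² / 17336 = 3.45281.
Bound = exp(−3.45281) = 0.03166.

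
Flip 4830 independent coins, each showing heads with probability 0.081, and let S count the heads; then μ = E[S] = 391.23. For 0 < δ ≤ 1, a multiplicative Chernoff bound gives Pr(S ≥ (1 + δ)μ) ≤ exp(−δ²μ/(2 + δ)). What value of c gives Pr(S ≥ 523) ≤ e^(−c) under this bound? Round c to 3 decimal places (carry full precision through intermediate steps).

18.992

Write 523 = (1 + δ)μ, so δ = 523/391.23 − 1 = 0.3368095…
Then the exponent is δ²μ/(2 + δ) = (523 − μ)² / (μ·(2 + δ)) = 18.992303.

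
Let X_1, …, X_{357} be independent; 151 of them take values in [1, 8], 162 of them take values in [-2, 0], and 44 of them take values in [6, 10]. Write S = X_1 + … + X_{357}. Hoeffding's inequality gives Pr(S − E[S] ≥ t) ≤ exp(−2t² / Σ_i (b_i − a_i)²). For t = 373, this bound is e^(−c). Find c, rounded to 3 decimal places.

Σ(b_i − a_i)² = 151·7² + 162·2² + 44·4² = 8751.
c = 2t² / 8751 = 2·373² / 8751 = 31.7973.

31.797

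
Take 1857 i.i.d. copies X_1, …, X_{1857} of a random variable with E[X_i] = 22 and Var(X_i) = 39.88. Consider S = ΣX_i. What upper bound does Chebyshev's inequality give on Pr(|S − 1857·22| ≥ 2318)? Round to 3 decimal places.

Var(S) = n·Var(X_i) = 1857·39.88 = 74057.16.
Chebyshev: Pr(|S − 1857·22| ≥ 2318) ≤ Var(S)/2318² = 74057.16/5373124 = 0.0138.

0.014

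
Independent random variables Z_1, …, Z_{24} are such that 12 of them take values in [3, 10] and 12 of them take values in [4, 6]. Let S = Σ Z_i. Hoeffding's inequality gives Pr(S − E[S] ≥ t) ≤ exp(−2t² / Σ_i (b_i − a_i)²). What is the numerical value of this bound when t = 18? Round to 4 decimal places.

Σ(b_i − a_i)² = 12·7² + 12·2² = 636.
Exponent = 2·18² / 636 = 1.01887.
Bound = exp(−1.01887) = 0.36100.

0.3610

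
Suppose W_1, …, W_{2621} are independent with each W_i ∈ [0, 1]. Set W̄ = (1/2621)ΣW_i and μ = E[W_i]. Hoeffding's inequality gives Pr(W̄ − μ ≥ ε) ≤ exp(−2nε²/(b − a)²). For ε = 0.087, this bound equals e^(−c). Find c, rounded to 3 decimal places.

c = 2nε²/(b − a)² = 2·2621·0.087² / 1² = 39.6767.

39.677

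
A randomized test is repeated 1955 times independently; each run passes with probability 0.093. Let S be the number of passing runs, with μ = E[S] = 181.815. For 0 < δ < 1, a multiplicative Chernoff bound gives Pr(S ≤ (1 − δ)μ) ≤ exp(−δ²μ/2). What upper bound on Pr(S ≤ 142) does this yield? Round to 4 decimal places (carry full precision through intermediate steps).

0.0128

Write 142 = (1 − δ)μ, so δ = 1 − 142/181.815 = 0.2189863…
Then the exponent is δ²μ/2 = (μ − 142)²/(2μ) = 4.359470.
Bound = exp(−4.359470) = 0.01279.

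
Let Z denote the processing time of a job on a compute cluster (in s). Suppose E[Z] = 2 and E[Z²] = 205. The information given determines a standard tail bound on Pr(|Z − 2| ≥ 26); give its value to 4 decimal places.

0.2973

The first two moments determine the variance, so Chebyshev's inequality is the sharpest standard bound available.
Var(Z) = E[Z²] − (E[Z])² = 205 − 4 = 201.
Chebyshev's inequality: Pr(|Z − μ| ≥ t) ≤ Var(Z)/t² = 201/676 = 0.2973.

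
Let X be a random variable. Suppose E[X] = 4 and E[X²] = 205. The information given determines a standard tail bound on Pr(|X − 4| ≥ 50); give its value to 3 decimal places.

0.076

The first two moments determine the variance, so Chebyshev's inequality is the sharpest standard bound available.
Var(X) = E[X²] − (E[X])² = 205 − 16 = 189.
Chebyshev's inequality: Pr(|X − μ| ≥ t) ≤ Var(X)/t² = 189/2500 = 0.0756.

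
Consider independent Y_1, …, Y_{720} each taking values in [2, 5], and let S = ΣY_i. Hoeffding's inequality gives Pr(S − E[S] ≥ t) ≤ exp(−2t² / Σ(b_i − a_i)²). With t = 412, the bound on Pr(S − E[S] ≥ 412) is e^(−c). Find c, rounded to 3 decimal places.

Σ(b_i − a_i)² = 720·(3)² = 6480.
c = 2t²/6480 = 2·412²/6480 = 52.3901.

52.390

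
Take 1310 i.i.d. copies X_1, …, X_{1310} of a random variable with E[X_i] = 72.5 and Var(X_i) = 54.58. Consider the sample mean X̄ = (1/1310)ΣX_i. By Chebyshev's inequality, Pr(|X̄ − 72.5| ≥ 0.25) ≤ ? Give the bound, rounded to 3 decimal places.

0.667

Var(X̄) = Var(X_i)/n = 54.58/1310 = 0.041664.
Chebyshev: Pr(|X̄ − 72.5| ≥ 0.25) ≤ Var(X̄)/(0.25)² = 54.58/(1310·0.25²) = 0.6666.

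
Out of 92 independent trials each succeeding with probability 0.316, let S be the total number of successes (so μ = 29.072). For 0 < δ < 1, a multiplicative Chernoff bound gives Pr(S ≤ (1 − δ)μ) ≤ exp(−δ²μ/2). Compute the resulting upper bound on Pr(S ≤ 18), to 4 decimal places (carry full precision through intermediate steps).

Write 18 = (1 − δ)μ, so δ = 1 − 18/29.072 = 0.3808476…
Then the exponent is δ²μ/2 = (μ − 18)²/(2μ) = 2.108372.
Bound = exp(−2.108372) = 0.12144.

0.1214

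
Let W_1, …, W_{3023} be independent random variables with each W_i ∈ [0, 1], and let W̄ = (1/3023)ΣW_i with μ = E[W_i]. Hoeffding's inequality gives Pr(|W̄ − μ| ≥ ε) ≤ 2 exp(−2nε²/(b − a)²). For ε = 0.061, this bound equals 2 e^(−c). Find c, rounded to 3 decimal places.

c = 2nε²/(b − a)² = 2·3023·0.061² / 1² = 22.4972.

22.497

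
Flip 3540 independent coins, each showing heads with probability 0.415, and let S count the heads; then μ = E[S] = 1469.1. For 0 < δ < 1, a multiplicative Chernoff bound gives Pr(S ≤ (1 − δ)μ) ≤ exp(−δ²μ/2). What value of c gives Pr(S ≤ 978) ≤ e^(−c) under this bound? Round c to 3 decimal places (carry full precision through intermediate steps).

82.084

Write 978 = (1 − δ)μ, so δ = 1 − 978/1469.1 = 0.3342863…
Then the exponent is δ²μ/2 = (μ − 978)²/(2μ) = 82.084000.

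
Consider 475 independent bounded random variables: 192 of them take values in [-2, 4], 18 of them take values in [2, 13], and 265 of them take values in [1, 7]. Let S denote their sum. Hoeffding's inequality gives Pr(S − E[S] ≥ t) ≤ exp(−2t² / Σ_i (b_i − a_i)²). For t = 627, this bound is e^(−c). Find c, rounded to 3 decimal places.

42.204

Σ(b_i − a_i)² = 192·6² + 18·11² + 265·6² = 18630.
c = 2t² / 18630 = 2·627² / 18630 = 42.2039.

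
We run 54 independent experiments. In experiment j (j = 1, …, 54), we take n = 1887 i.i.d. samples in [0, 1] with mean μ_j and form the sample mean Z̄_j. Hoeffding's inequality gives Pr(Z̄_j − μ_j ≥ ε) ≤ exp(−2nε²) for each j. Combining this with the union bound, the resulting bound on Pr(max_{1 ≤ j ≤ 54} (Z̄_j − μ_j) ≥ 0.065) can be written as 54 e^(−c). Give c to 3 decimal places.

Union bound over the 54 events: Pr(max_{1 ≤ j ≤ 54} (Z̄_j − μ_j) ≥ 0.065) ≤ 54·exp(−2nε²) = 54 exp(−2·1887·0.065²).
So c = 2·1887·0.065² = 15.9451.

15.945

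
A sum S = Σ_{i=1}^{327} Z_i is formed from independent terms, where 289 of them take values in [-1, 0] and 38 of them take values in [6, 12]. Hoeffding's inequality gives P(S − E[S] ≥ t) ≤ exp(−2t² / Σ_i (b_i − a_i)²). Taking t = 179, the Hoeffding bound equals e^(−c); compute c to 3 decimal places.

Σ(b_i − a_i)² = 289·1² + 38·6² = 1657.
c = 2t² / 1657 = 2·179² / 1657 = 38.6735.

38.674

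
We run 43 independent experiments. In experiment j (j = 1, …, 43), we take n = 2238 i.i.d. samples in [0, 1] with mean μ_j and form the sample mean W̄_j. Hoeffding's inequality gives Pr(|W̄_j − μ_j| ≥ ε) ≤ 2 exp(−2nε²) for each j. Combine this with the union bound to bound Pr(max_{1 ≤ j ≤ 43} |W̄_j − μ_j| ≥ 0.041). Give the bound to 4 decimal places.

0.0464

Per-experiment Hoeffding bound: 2·exp(−2·2238·0.041²) = 2·exp(−7.52416) = 0.0010798.
Union bound over 43 events: 43·0.0010798 = 0.04643.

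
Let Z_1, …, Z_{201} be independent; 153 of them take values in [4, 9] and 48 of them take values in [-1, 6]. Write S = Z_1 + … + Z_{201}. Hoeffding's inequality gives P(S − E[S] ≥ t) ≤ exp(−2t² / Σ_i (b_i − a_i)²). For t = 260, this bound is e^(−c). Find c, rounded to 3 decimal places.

21.888

Σ(b_i − a_i)² = 153·5² + 48·7² = 6177.
c = 2t² / 6177 = 2·260² / 6177 = 21.8876.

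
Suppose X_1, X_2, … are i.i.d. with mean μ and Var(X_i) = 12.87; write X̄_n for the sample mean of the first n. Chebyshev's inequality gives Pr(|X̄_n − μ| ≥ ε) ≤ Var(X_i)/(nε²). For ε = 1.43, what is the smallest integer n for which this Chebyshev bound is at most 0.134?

Require 12.87/(n·1.43²) ≤ 0.134, i.e. n ≥ 12.87/(0.134·1.43²) = 46.968.
The smallest integer n is 47.

47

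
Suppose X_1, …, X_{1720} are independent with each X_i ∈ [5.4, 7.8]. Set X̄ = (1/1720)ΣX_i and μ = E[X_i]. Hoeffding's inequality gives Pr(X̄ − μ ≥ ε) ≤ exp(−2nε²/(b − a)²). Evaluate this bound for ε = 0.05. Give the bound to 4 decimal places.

Exponent: 2nε²/(b − a)² = 2·1720·0.05² / 2.4² = 1.49306.
Bound = exp(−1.49306) = 0.22469.

0.2247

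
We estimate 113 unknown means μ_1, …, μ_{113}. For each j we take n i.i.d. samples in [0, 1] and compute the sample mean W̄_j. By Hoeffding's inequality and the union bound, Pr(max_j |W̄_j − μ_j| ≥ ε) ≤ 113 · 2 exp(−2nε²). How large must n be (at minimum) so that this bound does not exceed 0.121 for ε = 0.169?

Need 2·113·exp(−2nε²) ≤ 0.121, i.e. exp(−2nε²) ≤ 0.121/226.
So 2nε² ≥ ln(226/0.121) = 7.532500.
Hence n ≥ 7.532500/(2·0.169²) = 131.867.
The smallest integer n is 132.

132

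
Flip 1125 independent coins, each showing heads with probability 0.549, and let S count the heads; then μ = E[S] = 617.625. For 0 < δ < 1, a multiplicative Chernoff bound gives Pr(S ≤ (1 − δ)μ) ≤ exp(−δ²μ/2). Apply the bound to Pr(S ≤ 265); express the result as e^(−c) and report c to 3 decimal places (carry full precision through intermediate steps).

Write 265 = (1 − δ)μ, so δ = 1 − 265/617.625 = 0.5709371…
Then the exponent is δ²μ/2 = (μ − 265)²/(2μ) = 100.663340.

100.663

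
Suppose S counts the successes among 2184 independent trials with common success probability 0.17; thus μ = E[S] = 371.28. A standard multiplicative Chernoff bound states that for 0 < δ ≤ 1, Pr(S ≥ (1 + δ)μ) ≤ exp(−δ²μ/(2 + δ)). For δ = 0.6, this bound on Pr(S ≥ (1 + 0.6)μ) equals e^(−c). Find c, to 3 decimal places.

51.408

c = δ²μ/(2 + δ) = 0.6²·371.28/(2 + 0.6) = 51.4080.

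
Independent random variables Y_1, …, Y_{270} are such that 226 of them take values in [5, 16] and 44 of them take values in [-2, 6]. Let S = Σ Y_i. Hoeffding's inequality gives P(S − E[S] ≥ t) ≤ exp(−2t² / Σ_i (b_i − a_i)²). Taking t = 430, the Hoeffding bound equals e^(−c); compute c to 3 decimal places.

Σ(b_i − a_i)² = 226·11² + 44·8² = 30162.
c = 2t² / 30162 = 2·430² / 30162 = 12.2605.

12.260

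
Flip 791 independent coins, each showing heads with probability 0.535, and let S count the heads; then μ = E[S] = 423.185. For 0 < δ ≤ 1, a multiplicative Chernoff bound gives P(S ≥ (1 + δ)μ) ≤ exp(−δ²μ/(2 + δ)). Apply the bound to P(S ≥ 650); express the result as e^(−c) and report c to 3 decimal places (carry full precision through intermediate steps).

47.937

Write 650 = (1 + δ)μ, so δ = 650/423.185 − 1 = 0.5359713…
Then the exponent is δ²μ/(2 + δ) = (650 − μ)² / (μ·(2 + δ)) = 47.936790.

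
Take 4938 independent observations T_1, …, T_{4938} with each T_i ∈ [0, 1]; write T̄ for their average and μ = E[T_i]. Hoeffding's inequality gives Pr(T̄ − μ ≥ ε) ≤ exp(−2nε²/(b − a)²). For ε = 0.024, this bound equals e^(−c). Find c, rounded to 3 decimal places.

c = 2nε²/(b − a)² = 2·4938·0.024² / 1² = 5.6886.

5.689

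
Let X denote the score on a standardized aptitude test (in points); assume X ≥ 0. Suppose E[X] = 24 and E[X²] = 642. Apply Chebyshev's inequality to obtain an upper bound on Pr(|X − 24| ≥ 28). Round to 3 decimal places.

Var(X) = E[X²] − (E[X])² = 642 − 576 = 66.
Chebyshev's inequality: Pr(|X − μ| ≥ t) ≤ Var(X)/t² = 66/784 = 0.0842.

0.084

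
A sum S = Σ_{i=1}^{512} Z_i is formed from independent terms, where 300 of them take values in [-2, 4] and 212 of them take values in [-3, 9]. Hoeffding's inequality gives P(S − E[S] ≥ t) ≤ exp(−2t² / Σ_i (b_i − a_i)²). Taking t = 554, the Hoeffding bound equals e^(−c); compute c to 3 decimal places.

14.853

Σ(b_i − a_i)² = 300·6² + 212·12² = 41328.
c = 2t² / 41328 = 2·554² / 41328 = 14.8527.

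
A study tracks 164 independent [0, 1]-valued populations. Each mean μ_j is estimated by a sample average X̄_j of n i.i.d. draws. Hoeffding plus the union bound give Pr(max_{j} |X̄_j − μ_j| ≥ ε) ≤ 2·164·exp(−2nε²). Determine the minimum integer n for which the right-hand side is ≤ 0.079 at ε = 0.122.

280

Need 2·164·exp(−2nε²) ≤ 0.079, i.e. exp(−2nε²) ≤ 0.079/328.
So 2nε² ≥ ln(328/0.079) = 8.331321.
Hence n ≥ 8.331321/(2·0.122²) = 279.875.
The smallest integer n is 280.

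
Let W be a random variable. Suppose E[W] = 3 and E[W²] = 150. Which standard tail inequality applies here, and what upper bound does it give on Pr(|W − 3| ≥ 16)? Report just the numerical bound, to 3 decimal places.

0.551

The first two moments determine the variance, so Chebyshev's inequality is the sharpest standard bound available.
Var(W) = E[W²] − (E[W])² = 150 − 9 = 141.
Chebyshev's inequality: Pr(|W − μ| ≥ t) ≤ Var(W)/t² = 141/256 = 0.5508.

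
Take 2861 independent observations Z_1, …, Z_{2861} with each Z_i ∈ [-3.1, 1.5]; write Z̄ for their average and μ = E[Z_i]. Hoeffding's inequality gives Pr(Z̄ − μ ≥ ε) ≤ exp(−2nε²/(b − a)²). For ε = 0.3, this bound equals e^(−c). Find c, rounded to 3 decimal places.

c = 2nε²/(b − a)² = 2·2861·0.3² / 4.6² = 24.3374.

24.337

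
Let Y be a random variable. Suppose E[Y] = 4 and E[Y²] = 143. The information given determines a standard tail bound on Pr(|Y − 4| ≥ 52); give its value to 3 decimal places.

The first two moments determine the variance, so Chebyshev's inequality is the sharpest standard bound available.
Var(Y) = E[Y²] − (E[Y])² = 143 − 16 = 127.
Chebyshev's inequality: Pr(|Y − μ| ≥ t) ≤ Var(Y)/t² = 127/2704 = 0.0470.

0.047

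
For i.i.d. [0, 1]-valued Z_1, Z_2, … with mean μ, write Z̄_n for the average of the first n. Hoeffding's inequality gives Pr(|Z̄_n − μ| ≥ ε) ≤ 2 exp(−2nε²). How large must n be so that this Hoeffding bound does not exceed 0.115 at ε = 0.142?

71

Require 2·exp(−2nε²) ≤ 0.115, i.e. 2nε² ≥ ln(2/0.115) = 2.855970.
So n ≥ 2.855970 / (2·0.142²) = 70.819.
The smallest integer n is 71.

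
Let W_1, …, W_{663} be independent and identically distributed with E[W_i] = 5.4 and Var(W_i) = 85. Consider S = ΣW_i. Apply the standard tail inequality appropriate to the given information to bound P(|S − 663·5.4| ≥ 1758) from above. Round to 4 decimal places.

With mean and variance of each term known, Chebyshev's inequality bounds the deviation of the sum (or sample mean).
Var(S) = n·Var(W_i) = 663·85 = 56355.
Chebyshev: P(|S − 663·5.4| ≥ 1758) ≤ Var(S)/1758² = 56355/3090564 = 0.0182.

0.0182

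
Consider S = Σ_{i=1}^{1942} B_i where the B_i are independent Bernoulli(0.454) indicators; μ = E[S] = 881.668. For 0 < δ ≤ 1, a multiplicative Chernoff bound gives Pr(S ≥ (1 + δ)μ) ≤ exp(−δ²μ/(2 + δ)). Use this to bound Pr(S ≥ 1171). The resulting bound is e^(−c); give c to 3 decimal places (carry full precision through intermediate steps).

Write 1171 = (1 + δ)μ, so δ = 1171/881.668 − 1 = 0.3281643…
Then the exponent is δ²μ/(2 + δ) = (1171 − μ)² / (μ·(2 + δ)) = 40.782536.

40.783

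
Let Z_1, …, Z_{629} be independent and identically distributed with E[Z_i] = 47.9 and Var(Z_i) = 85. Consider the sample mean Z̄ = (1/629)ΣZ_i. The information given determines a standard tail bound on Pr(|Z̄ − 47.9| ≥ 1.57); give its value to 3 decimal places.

With mean and variance of each term known, Chebyshev's inequality bounds the deviation of the sum (or sample mean).
Var(Z̄) = Var(Z_i)/n = 85/629 = 0.13514.
Chebyshev: Pr(|Z̄ − 47.9| ≥ 1.57) ≤ Var(Z̄)/(1.57)² = 85/(629·1.57²) = 0.0548.

0.055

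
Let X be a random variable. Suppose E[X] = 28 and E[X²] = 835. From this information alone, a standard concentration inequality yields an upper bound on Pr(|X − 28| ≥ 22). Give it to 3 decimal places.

The first two moments determine the variance, so Chebyshev's inequality is the sharpest standard bound available.
Var(X) = E[X²] − (E[X])² = 835 − 784 = 51.
Chebyshev's inequality: Pr(|X − μ| ≥ t) ≤ Var(X)/t² = 51/484 = 0.1054.

0.105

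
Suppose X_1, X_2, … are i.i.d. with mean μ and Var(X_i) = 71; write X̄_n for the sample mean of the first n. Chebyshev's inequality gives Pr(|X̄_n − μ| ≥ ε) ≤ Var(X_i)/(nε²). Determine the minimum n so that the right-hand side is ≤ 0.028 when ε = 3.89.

168

Require 71/(n·3.89²) ≤ 0.028, i.e. n ≥ 71/(0.028·3.89²) = 167.572.
The smallest integer n is 168.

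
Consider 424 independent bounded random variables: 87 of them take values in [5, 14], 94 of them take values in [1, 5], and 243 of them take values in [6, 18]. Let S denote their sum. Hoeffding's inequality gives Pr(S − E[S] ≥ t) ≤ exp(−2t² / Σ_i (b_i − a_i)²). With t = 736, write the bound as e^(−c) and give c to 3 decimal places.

24.881

Σ(b_i − a_i)² = 87·9² + 94·4² + 243·12² = 43543.
c = 2t² / 43543 = 2·736² / 43543 = 24.8810.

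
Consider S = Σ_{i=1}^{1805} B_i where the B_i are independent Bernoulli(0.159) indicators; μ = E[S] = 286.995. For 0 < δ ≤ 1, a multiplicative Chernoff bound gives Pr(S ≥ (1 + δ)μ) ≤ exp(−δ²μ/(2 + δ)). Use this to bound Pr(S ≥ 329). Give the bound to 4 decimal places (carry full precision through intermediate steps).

Write 329 = (1 + δ)μ, so δ = 329/286.995 − 1 = 0.1463614…
Then the exponent is δ²μ/(2 + δ) = (329 − μ)² / (μ·(2 + δ)) = 2.864341.
Bound = exp(−2.864341) = 0.05702.

0.0570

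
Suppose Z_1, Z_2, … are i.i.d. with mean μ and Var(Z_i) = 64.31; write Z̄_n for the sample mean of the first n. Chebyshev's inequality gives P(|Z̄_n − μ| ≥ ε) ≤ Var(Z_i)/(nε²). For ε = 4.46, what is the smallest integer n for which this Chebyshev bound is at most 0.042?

77

Require 64.31/(n·4.46²) ≤ 0.042, i.e. n ≥ 64.31/(0.042·4.46²) = 76.977.
The smallest integer n is 77.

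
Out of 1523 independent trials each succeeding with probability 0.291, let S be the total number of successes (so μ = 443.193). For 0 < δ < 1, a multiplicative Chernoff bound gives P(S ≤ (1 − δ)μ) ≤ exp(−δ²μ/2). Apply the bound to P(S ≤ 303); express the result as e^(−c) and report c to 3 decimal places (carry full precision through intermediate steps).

Write 303 = (1 − δ)μ, so δ = 1 − 303/443.193 = 0.3163249…
Then the exponent is δ²μ/2 = (μ − 303)²/(2μ) = 22.173271.

22.173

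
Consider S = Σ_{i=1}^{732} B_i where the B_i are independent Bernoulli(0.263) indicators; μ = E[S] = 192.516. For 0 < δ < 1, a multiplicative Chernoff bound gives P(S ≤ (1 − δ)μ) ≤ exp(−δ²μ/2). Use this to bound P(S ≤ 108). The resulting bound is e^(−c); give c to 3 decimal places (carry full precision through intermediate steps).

18.552

Write 108 = (1 − δ)μ, so δ = 1 − 108/192.516 = 0.4390077…
Then the exponent is δ²μ/2 = (μ − 108)²/(2μ) = 18.551586.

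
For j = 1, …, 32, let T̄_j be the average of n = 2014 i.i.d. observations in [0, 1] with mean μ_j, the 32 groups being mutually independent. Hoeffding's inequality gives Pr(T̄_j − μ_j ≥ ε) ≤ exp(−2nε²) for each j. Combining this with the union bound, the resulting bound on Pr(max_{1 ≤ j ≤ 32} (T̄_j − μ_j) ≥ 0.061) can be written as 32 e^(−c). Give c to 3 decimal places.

14.988

Union bound over the 32 events: Pr(max_{1 ≤ j ≤ 32} (T̄_j − μ_j) ≥ 0.061) ≤ 32·exp(−2nε²) = 32 exp(−2·2014·0.061²).
So c = 2·2014·0.061² = 14.9882.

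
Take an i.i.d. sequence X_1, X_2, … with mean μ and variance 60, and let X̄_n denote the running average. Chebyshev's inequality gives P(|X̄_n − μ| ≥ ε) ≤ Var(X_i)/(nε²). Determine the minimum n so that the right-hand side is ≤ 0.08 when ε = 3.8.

52

Require 60/(n·3.8²) ≤ 0.08, i.e. n ≥ 60/(0.08·3.8²) = 51.939.
The smallest integer n is 52.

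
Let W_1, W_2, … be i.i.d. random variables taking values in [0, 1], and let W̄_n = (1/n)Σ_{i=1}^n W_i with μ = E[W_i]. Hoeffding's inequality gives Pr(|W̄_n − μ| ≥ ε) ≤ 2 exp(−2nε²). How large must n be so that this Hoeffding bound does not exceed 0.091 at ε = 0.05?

Require 2·exp(−2nε²) ≤ 0.091, i.e. 2nε² ≥ ln(2/0.091) = 3.090043.
So n ≥ 3.090043 / (2·0.05²) = 618.009.
The smallest integer n is 619.

619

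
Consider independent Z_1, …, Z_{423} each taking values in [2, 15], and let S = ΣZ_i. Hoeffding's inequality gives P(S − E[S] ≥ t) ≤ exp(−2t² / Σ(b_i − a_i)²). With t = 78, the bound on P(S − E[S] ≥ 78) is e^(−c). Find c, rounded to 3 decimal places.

Σ(b_i − a_i)² = 423·(13)² = 71487.
c = 2t²/71487 = 2·78²/71487 = 0.1702.

0.170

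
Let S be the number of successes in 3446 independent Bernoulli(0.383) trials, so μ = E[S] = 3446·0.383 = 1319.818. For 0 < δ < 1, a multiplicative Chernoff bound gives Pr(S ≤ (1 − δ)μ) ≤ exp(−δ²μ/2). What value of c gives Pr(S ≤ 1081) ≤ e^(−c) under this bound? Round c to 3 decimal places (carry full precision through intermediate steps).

Write 1081 = (1 − δ)μ, so δ = 1 − 1081/1319.818 = 0.1809477…
Then the exponent is δ²μ/2 = (μ − 1081)²/(2μ) = 21.606781.

21.607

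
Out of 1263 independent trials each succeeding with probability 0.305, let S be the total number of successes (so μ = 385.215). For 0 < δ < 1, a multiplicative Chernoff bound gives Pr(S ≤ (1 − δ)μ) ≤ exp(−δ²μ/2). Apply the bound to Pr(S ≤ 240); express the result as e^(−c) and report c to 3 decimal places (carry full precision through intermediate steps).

Write 240 = (1 − δ)μ, so δ = 1 − 240/385.215 = 0.3769713…
Then the exponent is δ²μ/2 = (μ − 240)²/(2μ) = 27.370944.

27.371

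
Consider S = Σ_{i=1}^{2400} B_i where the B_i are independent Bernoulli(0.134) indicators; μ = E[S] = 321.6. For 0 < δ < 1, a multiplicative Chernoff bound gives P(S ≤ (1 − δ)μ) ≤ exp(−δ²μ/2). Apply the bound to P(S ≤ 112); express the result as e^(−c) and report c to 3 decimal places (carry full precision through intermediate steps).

Write 112 = (1 − δ)μ, so δ = 1 − 112/321.6 = 0.6517413…
Then the exponent is δ²μ/2 = (μ − 112)²/(2μ) = 68.302488.

68.302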